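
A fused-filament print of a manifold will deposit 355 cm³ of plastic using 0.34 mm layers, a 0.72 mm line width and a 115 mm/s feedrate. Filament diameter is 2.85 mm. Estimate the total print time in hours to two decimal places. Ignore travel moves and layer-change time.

3.50 hours

Line area = 0.34 × 0.72 = 0.2448 mm².
Total extruded path = 355000/0.2448 = 1450163.4 mm.
Extrusion time = 1450163.4 / 115, so 12610.1 s.
Converting: 12610.1 s = 3.50 hours.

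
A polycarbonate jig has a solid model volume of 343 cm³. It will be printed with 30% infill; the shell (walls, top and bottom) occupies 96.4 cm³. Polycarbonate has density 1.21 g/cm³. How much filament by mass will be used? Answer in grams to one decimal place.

Infill region = 343 − 96.4, so 246.6 cm³.
Deposited infill = 0.30 × 246.6 = 73.98 cm³.
Deposited volume = 96.4 + 73.98, so 170.38 cm³.
Mass = 170.38 × 1.21, so 206.1598 g.

206.2 g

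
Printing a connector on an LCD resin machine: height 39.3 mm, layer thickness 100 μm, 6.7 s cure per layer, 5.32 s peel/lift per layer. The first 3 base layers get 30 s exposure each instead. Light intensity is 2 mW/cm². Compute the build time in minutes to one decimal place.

Number of layers: 39.3 / 0.1 → 393 (rounded up).
Bottom layers: 3 × (30 + 5.32) → 105.96 s.
Remaining layers = 390 × (6.7 + 5.32) = 4687.8 s.
Sum: 105.96 + 4687.8 = 4793.76 s → 79.9 minutes.

79.9 minutes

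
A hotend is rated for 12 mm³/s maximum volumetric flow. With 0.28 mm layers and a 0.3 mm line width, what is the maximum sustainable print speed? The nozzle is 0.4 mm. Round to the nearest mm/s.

143 mm/s

Bead cross-section: 0.28 × 0.3 → 0.084 mm².
v_max = Q/A = 12/0.084 = 142.86 mm/s → 143 mm/s.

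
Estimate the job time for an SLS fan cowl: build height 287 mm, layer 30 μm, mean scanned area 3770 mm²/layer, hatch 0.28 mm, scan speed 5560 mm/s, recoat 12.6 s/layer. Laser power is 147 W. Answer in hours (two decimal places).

Layer count = ceil(287 / 0.03) = 9567.
Per-layer scan distance: 3770 / 0.28 → 13464.3 mm.
Scan time per layer: 13464.3 / 5560 → 2.4216 s.
Layer cycle = 2.4216 + 12.6 = 15.0216 s.
Build time = 9567 × 15.0216 = 143711.6472 s = 39.92 hours.

39.92 hours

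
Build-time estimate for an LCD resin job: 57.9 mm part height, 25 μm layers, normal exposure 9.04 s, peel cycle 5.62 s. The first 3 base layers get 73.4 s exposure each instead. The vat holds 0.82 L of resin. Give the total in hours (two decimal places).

9.48 hours

Layer count = ceil(57.9 / 0.025) = 2316.
Base layers = 3 × (73.4 + 5.62), so 237.06 s.
Normal layers = 2313 × (9.04 + 5.62) = 33908.58 s.
Total = 237.06 + 33908.58 = 34145.64 s = 9.48 hours.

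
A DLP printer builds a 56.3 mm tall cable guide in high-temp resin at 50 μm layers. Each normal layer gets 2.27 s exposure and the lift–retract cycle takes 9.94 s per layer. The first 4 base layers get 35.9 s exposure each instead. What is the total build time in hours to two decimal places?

3.86 hours

Number of layers: 56.3 / 0.05 → 1126 (rounded up).
Bottom layers: 4 × (35.9 + 9.94) → 183.36 s.
Normal layers = 1122 × (2.27 + 9.94) = 13699.62 s.
Total = 183.36 + 13699.62 = 13882.98 s = 3.86 hours.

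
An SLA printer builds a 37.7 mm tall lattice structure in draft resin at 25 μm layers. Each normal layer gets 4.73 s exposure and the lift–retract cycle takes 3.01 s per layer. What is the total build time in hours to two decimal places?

Layer count = ceil(37.7 / 0.025) = 1508.
Each layer takes = 4.73 + 3.01 = 7.74 s.
Build time: 1508 × 7.74 s = 11671.92 s, i.e. 3.24 hours.

3.24 hours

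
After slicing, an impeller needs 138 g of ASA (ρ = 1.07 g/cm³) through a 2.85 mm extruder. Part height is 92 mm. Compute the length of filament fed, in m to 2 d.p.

Volume = 138 g / 1.07 g·cm⁻³ = 128.972 cm³ = 128972 mm³.
A = π r² = π × 1.425² = 6.3794 mm².
Length = 128972 / 6.3794 = 20216.95 mm = 20.22 m.

20.22 m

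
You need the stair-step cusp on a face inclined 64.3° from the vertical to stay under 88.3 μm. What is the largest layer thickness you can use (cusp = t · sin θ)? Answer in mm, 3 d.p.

Layer height = cusp / sin(64.3°) = 0.0883 / 0.9011 = 0.098 mm.

0.098 mm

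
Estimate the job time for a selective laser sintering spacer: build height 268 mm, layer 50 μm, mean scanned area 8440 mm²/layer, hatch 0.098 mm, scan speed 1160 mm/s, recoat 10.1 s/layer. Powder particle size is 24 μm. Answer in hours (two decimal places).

Layer count = ceil(268 / 0.05) = 5360.
Scan path per layer = 8440 / 0.098, so 86122.4 mm.
Scan time per layer = 86122.4 / 1160 = 74.2434 s.
Time per layer = 74.2434 + 10.1 = 84.3434 s.
Total: 5360 × 84.3434 s = 452080.624 s → 125.58 hours.

125.58 hours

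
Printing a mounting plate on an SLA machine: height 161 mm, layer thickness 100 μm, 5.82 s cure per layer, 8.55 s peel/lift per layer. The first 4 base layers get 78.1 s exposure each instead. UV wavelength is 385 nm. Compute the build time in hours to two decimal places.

6.51 hours

Layer count = ceil(161 / 0.1) = 1610.
Burn-in layers = 4 × (78.1 + 8.55) = 346.6 s.
Regular layers = 1606 × (5.82 + 8.55) = 23078.22 s.
Sum: 346.6 + 23078.22 = 23424.82 s → 6.51 hours.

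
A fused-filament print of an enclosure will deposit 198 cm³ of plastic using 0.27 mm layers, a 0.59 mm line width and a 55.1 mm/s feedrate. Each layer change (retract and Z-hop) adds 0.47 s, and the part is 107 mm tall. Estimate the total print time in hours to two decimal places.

Extrusion cross-section = 0.27 × 0.59 = 0.1593 mm².
Toolpath length = 198 cm³ / 0.1593 mm² = 198000 / 0.1593 = 1242937.9 mm.
Time extruding = 1242937.9 / 55.1 = 22557.9 s.
Layer count = ceil(107 / 0.27) = 397.
Non-print overhead = 397 × 0.47 = 186.59 s.
Altogether 22557.9 + 186.59 = 22744.49 s, i.e. 6.32 hours.

6.32 hours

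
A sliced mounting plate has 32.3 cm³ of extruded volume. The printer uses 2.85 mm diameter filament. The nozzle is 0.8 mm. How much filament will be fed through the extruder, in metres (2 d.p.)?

5.06 m

Filament cross-section = π × (2.85/2)² = 6.3794 mm².
L = 32300 mm³ / 6.3794 mm² = 5063.17 mm, i.e. 5.06 m.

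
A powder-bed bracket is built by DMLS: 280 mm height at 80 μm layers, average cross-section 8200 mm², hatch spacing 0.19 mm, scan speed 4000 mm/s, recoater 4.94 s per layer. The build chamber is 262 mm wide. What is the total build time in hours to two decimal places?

15.29 hours

Layer count = ceil(280 / 0.08) = 3500.
Scan path per layer = 8200 / 0.19 = 43157.9 mm.
Scan time per layer: 43157.9 / 4000 → 10.7895 s.
Time per layer: 10.7895 + 4.94 → 15.7295 s.
3500 layers × 15.7295 s/layer = 55053.25 s, i.e. 15.29 hours.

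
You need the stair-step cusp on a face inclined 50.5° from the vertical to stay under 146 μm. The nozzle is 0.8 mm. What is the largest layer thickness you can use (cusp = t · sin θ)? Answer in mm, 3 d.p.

0.189 mm

t = h_c / sin θ = 0.146 / 0.7716 = 0.189 mm.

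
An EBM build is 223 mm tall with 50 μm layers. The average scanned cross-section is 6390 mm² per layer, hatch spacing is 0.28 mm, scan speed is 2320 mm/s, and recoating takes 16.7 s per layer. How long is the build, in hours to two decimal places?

32.88 hours

Number of layers: 223 / 0.05 → 4460 (rounded up).
Scan path per layer: 6390 / 0.28 → 22821.4 mm.
Per-layer scan time = 22821.4 / 2320 = 9.8368 s.
Layer cycle: 9.8368 + 16.7 → 26.5368 s.
Build time = 4460 × 26.5368 = 118354.128 s = 32.88 hours.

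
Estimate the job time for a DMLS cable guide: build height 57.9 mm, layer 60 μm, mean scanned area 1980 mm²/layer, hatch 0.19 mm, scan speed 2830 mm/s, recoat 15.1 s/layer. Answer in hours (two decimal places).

Layers = ⌈57.9/0.06⌉ = 965.
Scan path per layer: 1980 / 0.19 → 10421.1 mm.
Laser time per layer = 10421.1 / 2830 = 3.6824 s.
Time per layer = 3.6824 + 15.1, so 18.7824 s.
Total: 965 × 18.7824 s = 18125.016 s → 5.03 hours.

5.03 hours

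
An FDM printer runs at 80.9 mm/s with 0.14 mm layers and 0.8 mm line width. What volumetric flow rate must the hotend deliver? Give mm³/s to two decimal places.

9.06

Extrusion cross-section: 0.14 × 0.8 → 0.112 mm².
Q = v·A = 80.9 × 0.112 = 9.06 mm³/s.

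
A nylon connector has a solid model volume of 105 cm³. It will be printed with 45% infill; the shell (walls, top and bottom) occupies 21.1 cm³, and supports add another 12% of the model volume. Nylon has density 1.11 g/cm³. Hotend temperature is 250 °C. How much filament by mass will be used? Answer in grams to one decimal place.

Infill region: 105 − 21.1 → 83.9 cm³.
Infill deposited = 0.45 × 83.9, so 37.755 cm³.
Support = 0.12 × 105, so 12.6 cm³.
Total extruded = 21.1 + 37.755 + 12.6, so 71.455 cm³.
Mass = 71.455 × 1.11, so 79.31505 g.

79.3 g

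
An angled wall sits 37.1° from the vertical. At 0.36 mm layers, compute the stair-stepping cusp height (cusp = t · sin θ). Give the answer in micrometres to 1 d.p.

h_c = t·sin θ = 0.36 × 0.6032 = 0.217152 mm (217.2 μm).

217.2 μm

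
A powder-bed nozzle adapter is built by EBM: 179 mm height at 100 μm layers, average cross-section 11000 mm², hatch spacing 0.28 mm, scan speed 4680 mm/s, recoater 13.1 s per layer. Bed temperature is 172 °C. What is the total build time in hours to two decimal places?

Number of layers: 179 / 0.1 → 1790 (rounded up).
Per-layer scan distance = 11000 / 0.28 = 39285.7 mm.
Beam time per layer = 39285.7 / 4680 = 8.3944 s.
Time per layer: 8.3944 + 13.1 → 21.4944 s.
Total: 1790 × 21.4944 s = 38474.976 s → 10.69 hours.

10.69 hours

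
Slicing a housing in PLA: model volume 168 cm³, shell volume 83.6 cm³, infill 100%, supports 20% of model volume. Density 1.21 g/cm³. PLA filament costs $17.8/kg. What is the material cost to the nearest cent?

Volume inside the shell = 168 − 83.6 = 84.4 cm³.
Deposited infill = 1.00 × 84.4 = 84.4 cm³.
Support: 0.20 × 168 → 33.6 cm³.
Deposited volume: 83.6 + 84.4 + 33.6 → 201.6 cm³.
Mass = 201.6 × 1.21 = 243.936 g.
At $17.8/kg: 243.936/1000 × 17.8 = $4.34.

$4.34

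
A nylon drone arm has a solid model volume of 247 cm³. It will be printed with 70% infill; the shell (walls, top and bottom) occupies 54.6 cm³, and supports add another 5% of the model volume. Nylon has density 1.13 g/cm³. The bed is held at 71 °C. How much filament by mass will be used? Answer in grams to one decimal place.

227.8 g

Interior volume = 247 − 54.6, so 192.4 cm³.
Infill volume = 0.70 × 192.4, so 134.68 cm³.
Support = 0.05 × 247, so 12.35 cm³.
Deposited volume: 54.6 + 134.68 + 12.35 → 201.63 cm³.
Mass = 201.63 × 1.13 = 227.8419 g.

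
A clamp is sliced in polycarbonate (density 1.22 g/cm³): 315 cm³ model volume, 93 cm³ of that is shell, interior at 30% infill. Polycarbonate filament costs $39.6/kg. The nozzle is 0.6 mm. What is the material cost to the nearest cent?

$7.71

Volume inside the shell = 315 − 93, so 222 cm³.
Infill deposited = 0.30 × 222, so 66.6 cm³.
Total printed volume = 93 + 66.6, so 159.6 cm³.
Mass = 159.6 × 1.22, so 194.712 g.
At $39.6/kg: 194.712/1000 × 39.6 = $7.71.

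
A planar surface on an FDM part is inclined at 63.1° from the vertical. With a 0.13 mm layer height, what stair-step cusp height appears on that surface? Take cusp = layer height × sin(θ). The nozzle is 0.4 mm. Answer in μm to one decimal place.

sin(63.1°) = 0.8918, so cusp = 0.13 × 0.8918 = 0.115934 mm → 115.9 μm.

115.9 μm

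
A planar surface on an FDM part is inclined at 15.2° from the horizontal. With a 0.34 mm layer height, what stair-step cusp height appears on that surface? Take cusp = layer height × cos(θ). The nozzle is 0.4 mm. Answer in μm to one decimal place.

328.1 μm

cos(15.2°) = 0.9650, so cusp = 0.34 × 0.9650 = 0.3281 mm → 328.1 μm.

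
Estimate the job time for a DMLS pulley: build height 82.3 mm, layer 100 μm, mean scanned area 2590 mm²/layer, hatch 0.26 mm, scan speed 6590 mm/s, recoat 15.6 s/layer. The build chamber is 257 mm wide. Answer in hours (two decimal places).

Layers = ⌈82.3/0.1⌉ = 823.
Hatch length per layer: 2590 / 0.26 → 9961.5 mm.
Laser time per layer = 9961.5 / 6590, so 1.5116 s.
Per-layer time = 1.5116 + 15.6, so 17.1116 s.
Build time = 823 × 17.1116 = 14082.8468 s = 3.91 hours.

3.91 hours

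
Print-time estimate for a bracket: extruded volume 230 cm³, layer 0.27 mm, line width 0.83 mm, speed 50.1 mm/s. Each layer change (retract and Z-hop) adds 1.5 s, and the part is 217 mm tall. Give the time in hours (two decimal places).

6.03 hours

Extrusion cross-section: 0.27 × 0.83 → 0.2241 mm².
Path length: 230000 mm³ / 0.2241 mm² → 1026327.5 mm.
Print-move time = 1026327.5 / 50.1, so 20485.6 s.
Layers = ⌈217/0.27⌉ = 804.
Layer-change overhead = 804 × 1.5 = 1206 s.
Total = 20485.6 + 1206 = 21691.6 s = 6.03 hours.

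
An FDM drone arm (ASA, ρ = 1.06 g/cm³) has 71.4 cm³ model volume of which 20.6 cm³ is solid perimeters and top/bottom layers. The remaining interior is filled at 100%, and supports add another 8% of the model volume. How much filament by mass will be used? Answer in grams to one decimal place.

81.7 g

Interior volume = 71.4 − 20.6, so 50.8 cm³.
Deposited infill = 1.00 × 50.8 = 50.8 cm³.
Support: 0.08 × 71.4 → 5.712 cm³.
Total printed volume = 20.6 + 50.8 + 5.712, so 77.112 cm³.
Mass: 77.112 × 1.06 → 81.73872 g.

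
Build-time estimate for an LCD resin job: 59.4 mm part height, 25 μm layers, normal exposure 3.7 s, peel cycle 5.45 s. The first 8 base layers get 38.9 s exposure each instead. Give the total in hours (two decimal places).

6.12 hours

Layers = ⌈59.4/0.025⌉ = 2376.
Burn-in layers = 8 × (38.9 + 5.45) = 354.8 s.
Regular layers: 2368 × (3.7 + 5.45) → 21667.2 s.
Sum: 354.8 + 21667.2 = 22022 s → 6.12 hours.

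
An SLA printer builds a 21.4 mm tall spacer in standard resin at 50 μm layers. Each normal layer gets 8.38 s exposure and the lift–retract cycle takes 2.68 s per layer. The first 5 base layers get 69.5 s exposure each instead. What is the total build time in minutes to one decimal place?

84.0 minutes

Number of layers: 21.4 / 0.05 → 428 (rounded up).
Base layers = 5 × (69.5 + 2.68), so 360.9 s.
Normal layers = 423 × (8.38 + 2.68) = 4678.38 s.
Total = 360.9 + 4678.38 = 5039.28 s = 84.0 minutes.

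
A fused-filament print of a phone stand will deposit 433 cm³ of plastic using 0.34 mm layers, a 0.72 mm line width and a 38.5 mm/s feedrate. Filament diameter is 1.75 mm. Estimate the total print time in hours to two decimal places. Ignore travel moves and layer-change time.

12.76 hours

Bead cross-section: 0.34 × 0.72 → 0.2448 mm².
Total extruded path = 433000/0.2448 = 1768790.8 mm.
Time extruding = 1768790.8 / 38.5 = 45942.6 s.
45942.6 s = 12.76 hours.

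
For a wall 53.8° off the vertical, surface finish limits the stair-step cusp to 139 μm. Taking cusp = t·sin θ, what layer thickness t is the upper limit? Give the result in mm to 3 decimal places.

0.172 mm

Layer height = cusp / sin(53.8°) = 0.139 / 0.8070 = 0.172 mm.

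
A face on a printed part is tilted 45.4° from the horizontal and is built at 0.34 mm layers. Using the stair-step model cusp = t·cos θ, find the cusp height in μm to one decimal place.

238.7 μm

Cusp = layer height × cos(45.4°) = 0.34 × 0.7022 = 0.238748 mm = 238.7 μm.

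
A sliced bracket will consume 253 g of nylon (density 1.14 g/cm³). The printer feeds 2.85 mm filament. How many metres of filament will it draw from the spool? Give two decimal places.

34.79 m

Extruded volume: 253/1.14 = 221.9298 cm³ (221929.8 mm³).
Filament cross-section = π × (2.85/2)² = 6.3794 mm².
L = V/A = 221929.8/6.3794 = 34788.51 mm → 34.79 m.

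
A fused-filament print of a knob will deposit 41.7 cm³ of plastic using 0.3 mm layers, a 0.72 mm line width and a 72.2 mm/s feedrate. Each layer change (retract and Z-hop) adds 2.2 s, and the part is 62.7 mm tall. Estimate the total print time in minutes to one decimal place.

52.2 minutes

Extrusion cross-section = 0.3 × 0.72, so 0.216 mm².
Path length: 41700 mm³ / 0.216 mm² → 193055.6 mm.
Time extruding: 193055.6 / 72.2 → 2673.9 s.
Layers = ⌈62.7/0.3⌉ = 209.
Z-hop total = 209 × 2.2 = 459.8 s.
Altogether 2673.9 + 459.8 = 3133.7 s, i.e. 52.2 minutes.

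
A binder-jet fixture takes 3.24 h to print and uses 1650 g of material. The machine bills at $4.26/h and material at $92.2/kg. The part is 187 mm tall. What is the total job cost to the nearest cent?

Machine cost: 4.26 × 3.24 → $13.8024.
Material cost = 92.2 × 1650/1000, so $152.13.
Job cost: 13.8024 + 152.13 = 165.9324 ≈ $165.93.

$165.93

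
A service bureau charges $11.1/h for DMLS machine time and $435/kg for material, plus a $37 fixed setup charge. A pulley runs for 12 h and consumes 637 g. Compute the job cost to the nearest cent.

Machine cost = 11.1 × 12, so $133.20.
Material cost = 435 × 637/1000 = $277.095.
Adding setup: 133.20 + 277.095 + 37 → 447.295 ≈ $447.30.

$447.30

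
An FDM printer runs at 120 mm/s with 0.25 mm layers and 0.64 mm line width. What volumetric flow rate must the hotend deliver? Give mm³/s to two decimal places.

19.20

Bead cross-section = 0.25 × 0.64 = 0.16 mm².
Volumetric flow = 120 × 0.16 = 19.20 mm³/s.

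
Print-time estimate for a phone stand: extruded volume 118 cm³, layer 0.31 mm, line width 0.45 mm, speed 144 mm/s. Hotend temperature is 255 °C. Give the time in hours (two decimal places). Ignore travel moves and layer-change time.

1.63 hours

Line area = 0.31 × 0.45, so 0.1395 mm².
Path length: 118000 mm³ / 0.1395 mm² → 845878.1 mm.
Time extruding = 845878.1 / 144, so 5874.2 s.
That's 5874.2 s → 1.63 hours.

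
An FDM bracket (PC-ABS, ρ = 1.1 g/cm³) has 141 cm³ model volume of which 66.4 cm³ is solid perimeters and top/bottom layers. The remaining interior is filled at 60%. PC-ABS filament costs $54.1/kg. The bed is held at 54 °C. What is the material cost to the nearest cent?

Volume inside the shell = 141 − 66.4, so 74.6 cm³.
Infill volume = 0.60 × 74.6, so 44.76 cm³.
Deposited volume = 66.4 + 44.76 = 111.16 cm³.
Mass = 111.16 × 1.1, so 122.276 g.
At $54.1/kg: 122.276/1000 × 54.1 = $6.62.

$6.62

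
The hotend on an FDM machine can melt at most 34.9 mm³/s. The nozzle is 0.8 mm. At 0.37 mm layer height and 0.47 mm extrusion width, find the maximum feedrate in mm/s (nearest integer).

201 mm/s

A = 0.37 × 0.47, so 0.1739 mm².
v_max = Q/A = 34.9/0.1739 = 200.69 mm/s → 201 mm/s.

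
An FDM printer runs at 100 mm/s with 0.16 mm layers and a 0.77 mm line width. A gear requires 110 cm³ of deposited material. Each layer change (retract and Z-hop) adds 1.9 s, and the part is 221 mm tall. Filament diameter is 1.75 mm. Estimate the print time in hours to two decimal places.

3.21 hours

Bead cross-section = 0.16 × 0.77 = 0.1232 mm².
Path length: 110000 mm³ / 0.1232 mm² → 892857.1 mm.
Print-move time = 892857.1 / 100 = 8928.6 s.
Layers = ⌈221/0.16⌉ = 1382.
Non-print overhead: 1382 × 1.9 → 2625.8 s.
Altogether 8928.6 + 2625.8 = 11554.4 s, i.e. 3.21 hours.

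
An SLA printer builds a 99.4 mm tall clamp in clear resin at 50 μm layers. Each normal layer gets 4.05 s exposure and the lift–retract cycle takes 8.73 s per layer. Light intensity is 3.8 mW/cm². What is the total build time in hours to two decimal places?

7.06 hours

Layers = ⌈99.4/0.05⌉ = 1988.
Cycle time: 4.05 + 8.73 → 12.78 s.
Total = 1988 × 12.78 = 25406.64 s = 7.06 hours.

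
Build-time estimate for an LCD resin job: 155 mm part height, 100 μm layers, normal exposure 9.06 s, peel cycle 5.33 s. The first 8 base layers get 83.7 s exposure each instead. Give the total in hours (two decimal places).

Number of layers: 155 / 0.1 → 1550 (rounded up).
Bottom layers = 8 × (83.7 + 5.33) = 712.24 s.
Normal layers: 1542 × (9.06 + 5.33) → 22189.38 s.
Total = 712.24 + 22189.38 = 22901.62 s = 6.36 hours.

6.36 hours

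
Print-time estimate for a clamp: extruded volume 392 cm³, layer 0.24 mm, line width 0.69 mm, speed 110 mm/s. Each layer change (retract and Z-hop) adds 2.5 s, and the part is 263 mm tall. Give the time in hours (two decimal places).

Line area: 0.24 × 0.69 → 0.1656 mm².
Toolpath length = 392 cm³ / 0.1656 mm² = 392000 / 0.1656 = 2367149.8 mm.
Print-move time = 2367149.8 / 110 = 21519.5 s.
Layers = ⌈263/0.24⌉ = 1096.
Z-hop total: 1096 × 2.5 → 2740 s.
Altogether 21519.5 + 2740 = 24259.5 s, i.e. 6.74 hours.

6.74 hours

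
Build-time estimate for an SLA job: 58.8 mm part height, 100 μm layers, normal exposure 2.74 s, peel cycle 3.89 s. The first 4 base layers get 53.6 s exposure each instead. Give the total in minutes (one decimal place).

68.4 minutes

Number of layers: 58.8 / 0.1 → 588 (rounded up).
Bottom layers: 4 × (53.6 + 3.89) → 229.96 s.
Normal layers = 584 × (2.74 + 3.89), so 3871.92 s.
Sum: 229.96 + 3871.92 = 4101.88 s → 68.4 minutes.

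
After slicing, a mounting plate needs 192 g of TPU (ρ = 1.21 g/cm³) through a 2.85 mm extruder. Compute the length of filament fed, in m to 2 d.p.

Extruded volume: 192/1.21 = 158.6777 cm³ (158677.7 mm³).
Filament cross-section = π × (2.85/2)² = 6.3794 mm².
L = V/A = 158677.7/6.3794 = 24873.45 mm → 24.87 m.

24.87 m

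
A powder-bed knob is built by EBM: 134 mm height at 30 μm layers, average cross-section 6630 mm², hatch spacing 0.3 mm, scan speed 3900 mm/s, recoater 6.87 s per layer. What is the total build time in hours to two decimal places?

15.56 hours

Layers = ⌈134/0.03⌉ = 4467.
Hatch length per layer = 6630 / 0.3 = 22100 mm.
Beam time per layer = 22100 / 3900 = 5.6667 s.
Per-layer time: 5.6667 + 6.87 → 12.5367 s.
Build time = 4467 × 12.5367 = 56001.4389 s = 15.56 hours.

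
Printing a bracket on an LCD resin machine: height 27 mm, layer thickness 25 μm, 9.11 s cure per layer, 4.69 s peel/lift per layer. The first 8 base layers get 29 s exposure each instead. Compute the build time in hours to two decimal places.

Layers = ⌈27/0.025⌉ = 1080.
Burn-in layers = 8 × (29 + 4.69), so 269.52 s.
Remaining layers: 1072 × (9.11 + 4.69) → 14793.6 s.
Total = 269.52 + 14793.6 = 15063.12 s = 4.18 hours.

4.18 hours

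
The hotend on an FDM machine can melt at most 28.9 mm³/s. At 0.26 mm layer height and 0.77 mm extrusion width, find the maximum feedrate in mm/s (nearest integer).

Bead cross-section = 0.26 × 0.77, so 0.2002 mm².
v_max = Q/A = 28.9/0.2002 = 144.36 mm/s → 144 mm/s.

144 mm/s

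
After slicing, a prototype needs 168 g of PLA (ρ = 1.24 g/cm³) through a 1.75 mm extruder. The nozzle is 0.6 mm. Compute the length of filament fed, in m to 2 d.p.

Extruded volume: 168/1.24 = 135.4839 cm³ (135483.9 mm³).
Filament cross-section = π × (1.75/2)² = 2.4053 mm².
L = V/A = 135483.9/2.4053 = 56327.24 mm → 56.33 m.

56.33 m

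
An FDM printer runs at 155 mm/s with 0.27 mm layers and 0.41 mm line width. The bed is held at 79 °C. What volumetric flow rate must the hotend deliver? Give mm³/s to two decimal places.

A = 0.27 × 0.41 = 0.1107 mm².
Q = v·A = 155 × 0.1107 = 17.16 mm³/s.

17.16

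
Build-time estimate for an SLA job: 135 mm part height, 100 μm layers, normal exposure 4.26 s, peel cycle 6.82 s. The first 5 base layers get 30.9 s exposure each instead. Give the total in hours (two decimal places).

Layers = ⌈135/0.1⌉ = 1350.
Base layers = 5 × (30.9 + 6.82), so 188.6 s.
Regular layers = 1345 × (4.26 + 6.82) = 14902.6 s.
Sum: 188.6 + 14902.6 = 15091.2 s → 4.19 hours.

4.19 hours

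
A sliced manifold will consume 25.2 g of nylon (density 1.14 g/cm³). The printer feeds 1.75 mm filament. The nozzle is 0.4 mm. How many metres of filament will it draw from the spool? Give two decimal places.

Volume = 25.2 g / 1.14 g·cm⁻³ = 22.1053 cm³ = 22105.3 mm³.
Cross-section of 1.75 mm filament: π·(1.75/2)² = 2.4053 mm².
L = V/A = 22105.3/2.4053 = 9190.25 mm → 9.19 m.

9.19 m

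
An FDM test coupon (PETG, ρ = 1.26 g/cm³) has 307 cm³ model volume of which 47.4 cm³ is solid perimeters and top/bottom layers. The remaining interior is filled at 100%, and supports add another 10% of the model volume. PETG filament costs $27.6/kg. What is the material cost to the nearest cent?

$11.74

Volume inside the shell: 307 − 47.4 → 259.6 cm³.
Infill deposited = 1.00 × 259.6 = 259.6 cm³.
Support = 0.10 × 307 = 30.7 cm³.
Total extruded = 47.4 + 259.6 + 30.7 = 337.7 cm³.
Mass = 337.7 × 1.26 = 425.502 g.
At $27.6/kg: 425.502/1000 × 27.6 = $11.74.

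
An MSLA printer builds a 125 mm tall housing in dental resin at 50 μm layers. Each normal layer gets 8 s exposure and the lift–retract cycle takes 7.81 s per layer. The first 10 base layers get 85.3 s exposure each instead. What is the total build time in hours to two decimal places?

11.19 hours

Layer count = ceil(125 / 0.05) = 2500.
Base layers = 10 × (85.3 + 7.81) = 931.1 s.
Remaining layers = 2490 × (8 + 7.81) = 39366.9 s.
Total = 931.1 + 39366.9 = 40298 s = 11.19 hours.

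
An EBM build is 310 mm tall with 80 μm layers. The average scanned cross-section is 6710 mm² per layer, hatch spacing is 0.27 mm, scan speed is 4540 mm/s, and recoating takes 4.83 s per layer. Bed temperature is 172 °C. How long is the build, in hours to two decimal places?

Layer count = ceil(310 / 0.08) = 3875.
Per-layer scan distance: 6710 / 0.27 → 24851.9 mm.
Beam time per layer = 24851.9 / 4540 = 5.474 s.
Per-layer time = 5.474 + 4.83 = 10.304 s.
Build time = 3875 × 10.304 = 39928 s = 11.09 hours.

11.09 hours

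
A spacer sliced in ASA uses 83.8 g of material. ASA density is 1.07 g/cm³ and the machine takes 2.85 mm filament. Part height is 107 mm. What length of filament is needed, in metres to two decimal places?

12.28 m

Volume = 83.8 g / 1.07 g·cm⁻³ = 78.3178 cm³ = 78317.8 mm³.
A = π r² = π × 1.425² = 6.3794 mm².
L = V/A = 78317.8/6.3794 = 12276.67 mm → 12.28 m.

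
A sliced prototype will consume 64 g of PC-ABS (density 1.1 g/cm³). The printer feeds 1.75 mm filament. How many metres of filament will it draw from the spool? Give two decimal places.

24.19 m

Extruded volume: 64/1.1 = 58.1818 cm³ (58181.8 mm³).
A = π r² = π × 0.875² = 2.4053 mm².
Length = 58181.8 / 2.4053 = 24189 mm = 24.19 m.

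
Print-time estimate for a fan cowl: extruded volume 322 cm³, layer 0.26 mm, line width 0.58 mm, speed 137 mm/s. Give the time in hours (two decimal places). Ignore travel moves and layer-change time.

4.33 hours

Bead cross-section = 0.26 × 0.58, so 0.1508 mm².
Path length: 322000 mm³ / 0.1508 mm² → 2135278.5 mm.
Print-move time = 2135278.5 / 137 = 15586 s.
That's 15586 s → 4.33 hours.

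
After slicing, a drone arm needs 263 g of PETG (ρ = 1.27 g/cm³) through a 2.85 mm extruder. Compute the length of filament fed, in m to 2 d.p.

32.46 m

Extruded volume: 263/1.27 = 207.0866 cm³ (207086.6 mm³).
Cross-section of 2.85 mm filament: π·(2.85/2)² = 6.3794 mm².
L = V/A = 207086.6/6.3794 = 32461.77 mm → 32.46 m.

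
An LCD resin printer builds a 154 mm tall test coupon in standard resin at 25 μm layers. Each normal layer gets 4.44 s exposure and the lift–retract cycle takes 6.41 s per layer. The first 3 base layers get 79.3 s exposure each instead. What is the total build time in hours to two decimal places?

Number of layers: 154 / 0.025 → 6160 (rounded up).
Base layers: 3 × (79.3 + 6.41) → 257.13 s.
Regular layers: 6157 × (4.44 + 6.41) → 66803.45 s.
Total = 257.13 + 66803.45 = 67060.58 s = 18.63 hours.

18.63 hours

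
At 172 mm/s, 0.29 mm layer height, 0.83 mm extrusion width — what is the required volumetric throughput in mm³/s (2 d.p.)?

41.40

Extrusion cross-section: 0.29 × 0.83 → 0.2407 mm².
Volumetric flow = 172 × 0.2407 = 41.40 mm³/s.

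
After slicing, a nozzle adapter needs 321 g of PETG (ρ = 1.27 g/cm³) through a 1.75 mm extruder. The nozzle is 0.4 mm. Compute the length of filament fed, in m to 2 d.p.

105.08 m

Extruded volume: 321/1.27 = 252.7559 cm³ (252755.9 mm³).
Cross-section of 1.75 mm filament: π·(1.75/2)² = 2.4053 mm².
L = V/A = 252755.9/2.4053 = 105082.9 mm → 105.08 m.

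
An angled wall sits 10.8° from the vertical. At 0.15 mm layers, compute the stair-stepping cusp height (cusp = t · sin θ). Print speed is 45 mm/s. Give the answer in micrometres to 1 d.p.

28.1 μm

h_c = t·sin θ = 0.15 × 0.1874 = 0.02811 mm (28.1 μm).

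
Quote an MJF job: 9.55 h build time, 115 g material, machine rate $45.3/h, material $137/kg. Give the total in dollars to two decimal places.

Time charge: 45.3 × 9.55 → $432.615.
Material cost: 137 × 115/1000 → $15.755.
Job cost: 432.615 + 15.755 = $448.37.

$448.37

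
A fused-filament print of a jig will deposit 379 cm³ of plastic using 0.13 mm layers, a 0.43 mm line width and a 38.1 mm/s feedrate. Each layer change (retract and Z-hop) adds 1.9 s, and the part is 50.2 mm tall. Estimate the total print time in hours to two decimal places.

Line area = 0.13 × 0.43 = 0.0559 mm².
Total extruded path = 379000/0.0559 = 6779964.2 mm.
Extrusion time: 6779964.2 / 38.1 → 177951.8 s.
Number of layers: 50.2 / 0.13 → 387 (rounded up).
Z-hop total: 387 × 1.9 → 735.3 s.
Altogether 177951.8 + 735.3 = 178687.1 s, i.e. 49.64 hours.

49.64 hours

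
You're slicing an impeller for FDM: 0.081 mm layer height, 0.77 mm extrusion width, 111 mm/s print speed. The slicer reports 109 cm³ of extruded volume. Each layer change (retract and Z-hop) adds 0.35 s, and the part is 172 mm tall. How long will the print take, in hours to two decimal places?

4.58 hours

Bead cross-section: 0.081 × 0.77 → 0.06237 mm².
Path length: 109000 mm³ / 0.06237 mm² → 1747635.1 mm.
Time extruding = 1747635.1 / 111, so 15744.5 s.
Layer count = ceil(172 / 0.081) = 2124.
Non-print overhead: 2124 × 0.35 → 743.4 s.
Total = 15744.5 + 743.4 = 16487.9 s = 4.58 hours.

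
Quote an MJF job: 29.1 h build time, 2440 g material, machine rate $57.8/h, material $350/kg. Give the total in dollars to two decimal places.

$2535.98

Machine-time cost = 57.8 × 29.1 = $1681.98.
Material cost: 350 × 2440/1000 → $854.00.
Total = 1681.98 + 854.00 = $2535.98.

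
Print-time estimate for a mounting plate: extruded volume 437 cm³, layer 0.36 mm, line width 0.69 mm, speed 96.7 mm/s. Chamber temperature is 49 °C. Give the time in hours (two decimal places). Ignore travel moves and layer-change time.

Bead cross-section: 0.36 × 0.69 → 0.2484 mm².
Total extruded path = 437000/0.2484 = 1759259.3 mm.
Print-move time = 1759259.3 / 96.7 = 18193 s.
That's 18193 s → 5.05 hours.

5.05 hours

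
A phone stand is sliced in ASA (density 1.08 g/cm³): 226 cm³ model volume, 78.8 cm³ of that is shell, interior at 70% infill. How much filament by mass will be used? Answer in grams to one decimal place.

196.4 g

Interior volume: 226 − 78.8 → 147.2 cm³.
Infill volume: 0.70 × 147.2 → 103.04 cm³.
Deposited volume = 78.8 + 103.04 = 181.84 cm³.
Mass = 181.84 × 1.08 = 196.3872 g.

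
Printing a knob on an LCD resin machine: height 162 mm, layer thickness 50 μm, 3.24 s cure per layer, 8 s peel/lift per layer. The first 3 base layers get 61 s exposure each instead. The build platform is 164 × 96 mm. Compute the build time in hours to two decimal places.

Layers = ⌈162/0.05⌉ = 3240.
Burn-in layers: 3 × (61 + 8) → 207 s.
Remaining layers = 3237 × (3.24 + 8), so 36383.88 s.
Sum: 207 + 36383.88 = 36590.88 s → 10.16 hours.

10.16 hours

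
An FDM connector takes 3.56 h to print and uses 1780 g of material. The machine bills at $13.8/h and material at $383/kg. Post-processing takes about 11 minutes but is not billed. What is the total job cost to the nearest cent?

Machine-time cost = 13.8 × 3.56 = $49.128.
Material cost = 383 × 1780/1000, so $681.74.
Total = 49.128 + 681.74 = 730.868 ≈ $730.87.

$730.87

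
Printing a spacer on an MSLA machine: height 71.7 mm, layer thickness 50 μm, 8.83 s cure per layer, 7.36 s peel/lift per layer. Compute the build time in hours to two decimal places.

6.45 hours

Layers = ⌈71.7/0.05⌉ = 1434.
Each layer takes = 8.83 + 7.36 = 16.19 s.
Total = 1434 × 16.19 = 23216.46 s = 6.45 hours.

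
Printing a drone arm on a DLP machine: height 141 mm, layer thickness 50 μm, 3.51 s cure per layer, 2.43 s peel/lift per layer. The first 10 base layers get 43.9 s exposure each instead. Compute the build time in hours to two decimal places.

4.77 hours

Layers = ⌈141/0.05⌉ = 2820.
Base layers: 10 × (43.9 + 2.43) → 463.3 s.
Remaining layers = 2810 × (3.51 + 2.43) = 16691.4 s.
Total = 463.3 + 16691.4 = 17154.7 s = 4.77 hours.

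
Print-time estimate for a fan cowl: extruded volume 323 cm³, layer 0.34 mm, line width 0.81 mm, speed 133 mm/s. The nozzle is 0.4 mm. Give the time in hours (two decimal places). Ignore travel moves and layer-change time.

Line area = 0.34 × 0.81, so 0.2754 mm².
Toolpath length = 323 cm³ / 0.2754 mm² = 323000 / 0.2754 = 1172839.5 mm.
Extrusion time = 1172839.5 / 133, so 8818.3 s.
In the requested units: 8818.3 s = 2.45 hours.

2.45 hours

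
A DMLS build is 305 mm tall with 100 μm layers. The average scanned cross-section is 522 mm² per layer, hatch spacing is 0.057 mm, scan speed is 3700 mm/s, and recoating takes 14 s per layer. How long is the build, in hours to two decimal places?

Number of layers: 305 / 0.1 → 3050 (rounded up).
Per-layer scan distance = 522 / 0.057 = 9157.9 mm.
Per-layer scan time = 9157.9 / 3700 = 2.4751 s.
Per-layer time: 2.4751 + 14 → 16.4751 s.
Build time = 3050 × 16.4751 = 50249.055 s = 13.96 hours.

13.96 hours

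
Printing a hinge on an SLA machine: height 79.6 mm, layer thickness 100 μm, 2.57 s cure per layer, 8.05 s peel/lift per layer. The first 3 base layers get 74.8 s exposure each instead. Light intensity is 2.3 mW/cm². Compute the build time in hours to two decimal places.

Layers = ⌈79.6/0.1⌉ = 796.
Bottom layers: 3 × (74.8 + 8.05) → 248.55 s.
Remaining layers = 793 × (2.57 + 8.05), so 8421.66 s.
Total = 248.55 + 8421.66 = 8670.21 s = 2.41 hours.

2.41 hours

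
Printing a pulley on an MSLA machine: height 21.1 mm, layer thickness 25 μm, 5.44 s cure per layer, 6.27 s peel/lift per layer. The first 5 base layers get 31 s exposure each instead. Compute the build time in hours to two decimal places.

2.78 hours

Layer count = ceil(21.1 / 0.025) = 844.
Base layers = 5 × (31 + 6.27) = 186.35 s.
Remaining layers = 839 × (5.44 + 6.27) = 9824.69 s.
Sum: 186.35 + 9824.69 = 10011.04 s → 2.78 hours.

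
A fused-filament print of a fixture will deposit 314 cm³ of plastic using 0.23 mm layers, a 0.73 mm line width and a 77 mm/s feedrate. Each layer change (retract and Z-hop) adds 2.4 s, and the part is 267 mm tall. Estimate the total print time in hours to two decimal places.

Extrusion cross-section: 0.23 × 0.73 → 0.1679 mm².
Total extruded path = 314000/0.1679 = 1870160.8 mm.
Time extruding = 1870160.8 / 77 = 24287.8 s.
Layers = ⌈267/0.23⌉ = 1161.
Z-hop total = 1161 × 2.4, so 2786.4 s.
Altogether 24287.8 + 2786.4 = 27074.2 s, i.e. 7.52 hours.

7.52 hours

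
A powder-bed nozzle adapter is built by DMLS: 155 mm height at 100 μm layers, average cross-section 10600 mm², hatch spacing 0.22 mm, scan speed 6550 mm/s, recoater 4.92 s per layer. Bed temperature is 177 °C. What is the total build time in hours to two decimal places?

Layers = ⌈155/0.1⌉ = 1550.
Scan path per layer: 10600 / 0.22 → 48181.8 mm.
Laser time per layer: 48181.8 / 6550 → 7.356 s.
Layer cycle = 7.356 + 4.92, so 12.276 s.
1550 layers × 12.276 s/layer = 19027.8 s, i.e. 5.29 hours.

5.29 hours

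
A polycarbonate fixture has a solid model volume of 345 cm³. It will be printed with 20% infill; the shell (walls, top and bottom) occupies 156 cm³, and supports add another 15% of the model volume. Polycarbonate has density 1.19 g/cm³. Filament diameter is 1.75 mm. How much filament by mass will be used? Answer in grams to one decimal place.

Infill region = 345 − 156, so 189 cm³.
Infill volume = 0.20 × 189 = 37.8 cm³.
Support = 0.15 × 345, so 51.75 cm³.
Total extruded: 156 + 37.8 + 51.75 → 245.55 cm³.
Mass = 245.55 × 1.19, so 292.2045 g.

292.2 g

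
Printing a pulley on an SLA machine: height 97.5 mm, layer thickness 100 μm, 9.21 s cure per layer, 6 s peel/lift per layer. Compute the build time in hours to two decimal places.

4.12 hours

Layer count = ceil(97.5 / 0.1) = 975.
Per-layer time = 9.21 + 6, so 15.21 s.
Total = 975 × 15.21 = 14829.75 s = 4.12 hours.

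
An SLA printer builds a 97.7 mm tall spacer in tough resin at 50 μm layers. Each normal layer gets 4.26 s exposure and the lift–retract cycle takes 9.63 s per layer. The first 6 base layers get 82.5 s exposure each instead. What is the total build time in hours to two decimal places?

Layers = ⌈97.7/0.05⌉ = 1954.
Base layers: 6 × (82.5 + 9.63) → 552.78 s.
Normal layers = 1948 × (4.26 + 9.63), so 27057.72 s.
Total = 552.78 + 27057.72 = 27610.5 s = 7.67 hours.

7.67 hours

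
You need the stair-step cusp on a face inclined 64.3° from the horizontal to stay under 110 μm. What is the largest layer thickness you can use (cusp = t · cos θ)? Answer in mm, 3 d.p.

0.254 mm

t = h_c / cos θ = 0.11 / 0.4337 = 0.254 mm.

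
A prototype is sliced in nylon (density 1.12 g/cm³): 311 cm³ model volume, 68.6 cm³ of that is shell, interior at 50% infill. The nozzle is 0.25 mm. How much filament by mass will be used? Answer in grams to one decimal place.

212.6 g

Volume inside the shell = 311 − 68.6 = 242.4 cm³.
Infill volume: 0.50 × 242.4 → 121.2 cm³.
Total extruded = 68.6 + 121.2 = 189.8 cm³.
Mass = 189.8 × 1.12 = 212.576 g.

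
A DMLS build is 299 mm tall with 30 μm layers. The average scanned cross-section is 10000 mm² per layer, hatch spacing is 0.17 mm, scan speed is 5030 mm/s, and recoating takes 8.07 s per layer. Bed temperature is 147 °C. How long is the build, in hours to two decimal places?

54.72 hours

Number of layers: 299 / 0.03 → 9967 (rounded up).
Scan path per layer: 10000 / 0.17 → 58823.5 mm.
Laser time per layer = 58823.5 / 5030 = 11.6945 s.
Time per layer = 11.6945 + 8.07, so 19.7645 s.
Total: 9967 × 19.7645 s = 196992.7715 s → 54.72 hours.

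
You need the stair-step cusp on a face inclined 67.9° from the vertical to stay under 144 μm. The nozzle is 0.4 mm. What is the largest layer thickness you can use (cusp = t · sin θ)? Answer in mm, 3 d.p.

0.155 mm

t = h_c / sin θ = 0.144 / 0.9265 = 0.155 mm.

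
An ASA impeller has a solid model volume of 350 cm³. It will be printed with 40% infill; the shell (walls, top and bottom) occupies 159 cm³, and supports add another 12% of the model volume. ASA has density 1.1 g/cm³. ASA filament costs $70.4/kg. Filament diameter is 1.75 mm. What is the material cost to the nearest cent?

$21.48

Interior volume = 350 − 159, so 191 cm³.
Infill volume = 0.40 × 191, so 76.4 cm³.
Support = 0.12 × 350 = 42 cm³.
Deposited volume = 159 + 76.4 + 42, so 277.4 cm³.
Mass = 277.4 × 1.1 = 305.14 g.
At $70.4/kg: 305.14/1000 × 70.4 = $21.48.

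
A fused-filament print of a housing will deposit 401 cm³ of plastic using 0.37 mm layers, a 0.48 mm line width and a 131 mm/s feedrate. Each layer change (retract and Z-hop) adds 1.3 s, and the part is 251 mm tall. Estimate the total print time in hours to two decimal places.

5.03 hours

Bead cross-section = 0.37 × 0.48, so 0.1776 mm².
Total extruded path = 401000/0.1776 = 2257882.9 mm.
Time extruding: 2257882.9 / 131 → 17235.7 s.
Layers = ⌈251/0.37⌉ = 679.
Layer-change overhead = 679 × 1.3, so 882.7 s.
Altogether 17235.7 + 882.7 = 18118.4 s, i.e. 5.03 hours.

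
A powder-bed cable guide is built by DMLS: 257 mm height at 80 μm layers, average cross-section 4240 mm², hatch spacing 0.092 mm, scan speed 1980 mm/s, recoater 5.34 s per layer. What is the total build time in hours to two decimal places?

Layers = ⌈257/0.08⌉ = 3213.
Per-layer scan distance = 4240 / 0.092, so 46087 mm.
Scan time per layer = 46087 / 1980, so 23.2763 s.
Per-layer time: 23.2763 + 5.34 → 28.6163 s.
Total: 3213 × 28.6163 s = 91944.1719 s → 25.54 hours.

25.54 hours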